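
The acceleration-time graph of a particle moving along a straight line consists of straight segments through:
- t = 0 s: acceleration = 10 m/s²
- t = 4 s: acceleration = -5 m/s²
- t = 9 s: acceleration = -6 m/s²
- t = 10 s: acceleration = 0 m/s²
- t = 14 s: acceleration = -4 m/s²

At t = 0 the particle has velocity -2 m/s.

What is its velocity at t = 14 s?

-30.5 m/s

Δv equals the area under the a-t graph; then v = v₀ + Δv.
0–4 s: ½(10 + -5)(4) = 10 m/s
4–9 s: ½(-5 + -6)(5) = -27.5 m/s
9–10 s: ½(-6 + 0)(1) = -3 m/s
10–14 s: ½(0 + -4)(4) = -8 m/s
Δv = -28.5 m/s, so v(14) = -2 + (-28.5) = -30.5 m/s.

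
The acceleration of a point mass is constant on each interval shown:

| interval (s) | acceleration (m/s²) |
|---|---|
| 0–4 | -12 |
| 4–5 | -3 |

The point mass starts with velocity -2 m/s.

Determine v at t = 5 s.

-53 m/s

Δv equals the area under the a-t graph; then v = v₀ + Δv.
0–4 s: -12 × 4 = -48 m/s
4–5 s: -3 × 1 = -3 m/s
Δv = -51 m/s, so v(5) = -2 + (-51) = -53 m/s.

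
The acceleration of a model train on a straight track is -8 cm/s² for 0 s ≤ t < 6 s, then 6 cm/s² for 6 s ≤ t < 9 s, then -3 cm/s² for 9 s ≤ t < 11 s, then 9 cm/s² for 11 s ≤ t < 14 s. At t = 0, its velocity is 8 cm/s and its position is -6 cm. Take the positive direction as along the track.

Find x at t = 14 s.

-288.5 cm

On each constant-a segment, Δv = aΔt and Δx = v₀Δt + ½aΔt²; chain segment to segment.
0–6 s: v starts 8 cm/s; Δx = 8·6 + ½·-8·6² = -96 cm; v ends -40 cm/s.
6–9 s: v starts -40 cm/s; Δx = -40·3 + ½·6·3² = -93 cm; v ends -22 cm/s.
9–11 s: v starts -22 cm/s; Δx = -22·2 + ½·-3·2² = -50 cm; v ends -28 cm/s.
11–14 s: v starts -28 cm/s; Δx = -28·3 + ½·9·3² = -43.5 cm; v ends -1 cm/s.
x(14) = -6 + Σ Δx = -288.5 cm.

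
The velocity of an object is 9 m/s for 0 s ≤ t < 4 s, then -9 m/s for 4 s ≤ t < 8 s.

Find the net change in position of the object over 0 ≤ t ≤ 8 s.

0 m

Displacement is the signed area under the v-t curve.
0–4 s: 9 × 4 = 36 m
4–8 s: -9 × 4 = -36 m
Net displacement = 0 m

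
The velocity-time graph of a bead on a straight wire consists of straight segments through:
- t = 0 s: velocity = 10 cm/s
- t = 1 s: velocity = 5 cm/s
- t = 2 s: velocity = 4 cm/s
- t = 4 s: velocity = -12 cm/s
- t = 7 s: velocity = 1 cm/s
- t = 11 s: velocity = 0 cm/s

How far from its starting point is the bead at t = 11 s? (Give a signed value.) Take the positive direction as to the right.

-10.5 cm

Net displacement equals the area under the velocity-time graph (areas below the axis count negative).
0–1 s: ½(10 + 5)(1) = 7.5 cm
1–2 s: ½(5 + 4)(1) = 4.5 cm
2–4 s: ½(4 + -12)(2) = -8 cm
4–7 s: ½(-12 + 1)(3) = -16.5 cm
7–11 s: ½(1 + 0)(4) = 2 cm
Net displacement = -10.5 cm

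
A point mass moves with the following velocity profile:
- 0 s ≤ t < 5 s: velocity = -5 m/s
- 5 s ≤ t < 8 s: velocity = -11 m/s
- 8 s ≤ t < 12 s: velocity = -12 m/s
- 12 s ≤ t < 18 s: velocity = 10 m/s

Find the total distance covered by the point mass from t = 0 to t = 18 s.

166 m

Total distance travelled is ∫|v| dt — sum the magnitudes of each area piece.
0–5 s: |-5| × 5 = 25 m
5–8 s: |-11| × 3 = 33 m
8–12 s: |-12| × 4 = 48 m
12–18 s: |10| × 6 = 60 m
Total distance = 166 m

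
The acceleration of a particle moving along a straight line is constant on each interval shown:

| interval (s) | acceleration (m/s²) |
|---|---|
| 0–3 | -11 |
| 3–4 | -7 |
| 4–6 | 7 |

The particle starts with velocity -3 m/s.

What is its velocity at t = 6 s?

Δv equals the area under the a-t graph; then v = v₀ + Δv.
0–3 s: -11 × 3 = -33 m/s
3–4 s: -7 × 1 = -7 m/s
4–6 s: 7 × 2 = 14 m/s
Δv = -26 m/s, so v(6) = -3 + (-26) = -29 m/s.

-29 m/s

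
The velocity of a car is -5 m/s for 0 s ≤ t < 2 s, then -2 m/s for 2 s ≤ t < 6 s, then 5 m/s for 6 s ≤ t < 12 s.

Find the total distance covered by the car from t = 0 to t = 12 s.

48 m

Distance (not displacement) is the total path length: add the absolute areas under v-t.
0–2 s: |-5| × 2 = 10 m
2–6 s: |-2| × 4 = 8 m
6–12 s: |5| × 6 = 30 m
Total distance = 48 m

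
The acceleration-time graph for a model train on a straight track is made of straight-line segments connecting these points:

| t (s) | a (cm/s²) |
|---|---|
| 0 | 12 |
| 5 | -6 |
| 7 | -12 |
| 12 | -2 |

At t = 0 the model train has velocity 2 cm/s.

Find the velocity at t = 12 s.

-36 cm/s

Δv equals the area under the a-t graph; then v = v₀ + Δv.
0–5 s: ½(12 + -6)(5) = 15 cm/s
5–7 s: ½(-6 + -12)(2) = -18 cm/s
7–12 s: ½(-12 + -2)(5) = -35 cm/s
Δv = -38 cm/s, so v(12) = 2 + (-38) = -36 cm/s.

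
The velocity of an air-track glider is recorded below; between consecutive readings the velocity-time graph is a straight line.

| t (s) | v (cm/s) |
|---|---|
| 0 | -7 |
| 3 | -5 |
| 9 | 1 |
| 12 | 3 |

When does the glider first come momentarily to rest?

v changes sign on 3–9 s (from -5 to 1); the graph is linear there, so v = 0 at t = 3 + (5)·(9 − 3)/(1 − -5) = 8 s.

t = 8 s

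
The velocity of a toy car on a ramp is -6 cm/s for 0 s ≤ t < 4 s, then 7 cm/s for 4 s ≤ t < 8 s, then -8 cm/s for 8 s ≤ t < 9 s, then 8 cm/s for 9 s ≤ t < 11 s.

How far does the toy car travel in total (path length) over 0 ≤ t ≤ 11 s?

Total distance travelled is ∫|v| dt — sum the magnitudes of each area piece.
0–4 s: |-6| × 4 = 24 cm
4–8 s: |7| × 4 = 28 cm
8–9 s: |-8| × 1 = 8 cm
9–11 s: |8| × 2 = 16 cm
Total distance = 76 cm

76 cm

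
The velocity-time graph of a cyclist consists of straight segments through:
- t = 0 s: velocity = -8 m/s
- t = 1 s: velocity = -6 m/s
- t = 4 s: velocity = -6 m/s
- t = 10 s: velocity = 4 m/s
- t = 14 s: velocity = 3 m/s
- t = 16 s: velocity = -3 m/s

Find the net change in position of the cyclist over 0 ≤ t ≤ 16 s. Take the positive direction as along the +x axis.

-17 m

Displacement is the signed area under the v-t curve.
0–1 s: ½(-8 + -6)(1) = -7 m
1–4 s: -6 × 3 = -18 m
4–10 s: ½(-6 + 4)(6) = -6 m
10–14 s: ½(4 + 3)(4) = 14 m
14–16 s: ½(3 + -3)(2) = 0 m
Net displacement = -17 m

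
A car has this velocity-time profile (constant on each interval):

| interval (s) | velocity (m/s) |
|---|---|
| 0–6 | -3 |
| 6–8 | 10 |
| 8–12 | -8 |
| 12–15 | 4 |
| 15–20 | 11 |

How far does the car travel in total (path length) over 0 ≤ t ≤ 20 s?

137 m

Total distance travelled is ∫|v| dt — sum the magnitudes of each area piece.
0–6 s: |-3| × 6 = 18 m
6–8 s: |10| × 2 = 20 m
8–12 s: |-8| × 4 = 32 m
12–15 s: |4| × 3 = 12 m
15–20 s: |11| × 5 = 55 m
Total distance = 137 m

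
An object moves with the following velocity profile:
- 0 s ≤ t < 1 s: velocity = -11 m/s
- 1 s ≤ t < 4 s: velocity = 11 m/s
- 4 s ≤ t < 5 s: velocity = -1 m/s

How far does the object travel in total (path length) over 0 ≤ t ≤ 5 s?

45 m

Distance (not displacement) is the total path length: add the absolute areas under v-t.
0–1 s: |-11| × 1 = 11 m
1–4 s: |11| × 3 = 33 m
4–5 s: |-1| × 1 = 1 m
Total distance = 45 m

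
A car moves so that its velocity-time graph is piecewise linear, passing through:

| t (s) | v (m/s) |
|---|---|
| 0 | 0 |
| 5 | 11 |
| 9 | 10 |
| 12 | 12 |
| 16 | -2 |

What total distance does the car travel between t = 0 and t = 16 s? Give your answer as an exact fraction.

1731/14 m

Distance (not displacement) is the total path length: add the absolute areas under v-t.
0–5 s: |½(0 + 11)(5)| = 27.5 m
5–9 s: |½(11 + 10)(4)| = 42 m
9–12 s: |½(10 + 12)(3)| = 33 m
12–16 s: v = 0 at t = 108/7 s; triangle areas 144/7 + 4/7 = 148/7 m
Total distance = 1731/14 m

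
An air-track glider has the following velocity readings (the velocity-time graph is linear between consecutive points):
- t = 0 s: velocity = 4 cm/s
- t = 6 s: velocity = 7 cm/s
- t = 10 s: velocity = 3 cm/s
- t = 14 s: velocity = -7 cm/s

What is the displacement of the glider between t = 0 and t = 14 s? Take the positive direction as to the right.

45 cm

Displacement is the signed area under the v-t curve.
0–6 s: ½(4 + 7)(6) = 33 cm
6–10 s: ½(7 + 3)(4) = 20 cm
10–14 s: ½(3 + -7)(4) = -8 cm
Net displacement = 45 cm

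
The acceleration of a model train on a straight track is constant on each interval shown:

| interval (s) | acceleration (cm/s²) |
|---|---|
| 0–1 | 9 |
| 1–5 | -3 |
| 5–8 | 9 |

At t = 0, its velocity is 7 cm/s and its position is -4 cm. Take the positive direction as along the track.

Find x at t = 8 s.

100 cm

On each constant-a segment, Δv = aΔt and Δx = v₀Δt + ½aΔt²; chain segment to segment.
0–1 s: v starts 7 cm/s; Δx = 7·1 + ½·9·1² = 11.5 cm; v ends 16 cm/s.
1–5 s: v starts 16 cm/s; Δx = 16·4 + ½·-3·4² = 40 cm; v ends 4 cm/s.
5–8 s: v starts 4 cm/s; Δx = 4·3 + ½·9·3² = 52.5 cm; v ends 31 cm/s.
x(8) = -4 + Σ Δx = 100 cm.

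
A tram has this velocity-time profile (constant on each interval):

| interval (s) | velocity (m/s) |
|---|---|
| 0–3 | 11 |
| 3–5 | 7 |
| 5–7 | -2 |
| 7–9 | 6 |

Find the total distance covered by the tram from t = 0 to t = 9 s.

63 m

Total distance travelled is ∫|v| dt — sum the magnitudes of each area piece.
0–3 s: |11| × 3 = 33 m
3–5 s: |7| × 2 = 14 m
5–7 s: |-2| × 2 = 4 m
7–9 s: |6| × 2 = 12 m
Total distance = 63 m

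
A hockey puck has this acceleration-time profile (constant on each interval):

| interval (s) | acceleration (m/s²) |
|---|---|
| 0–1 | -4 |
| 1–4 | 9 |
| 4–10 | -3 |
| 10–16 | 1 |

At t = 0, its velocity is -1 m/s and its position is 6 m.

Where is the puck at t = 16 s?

148.5 m

On each constant-a segment, Δv = aΔt and Δx = v₀Δt + ½aΔt²; chain segment to segment.
0–1 s: v starts -1 m/s; Δx = -1·1 + ½·-4·1² = -3 m; v ends -5 m/s.
1–4 s: v starts -5 m/s; Δx = -5·3 + ½·9·3² = 25.5 m; v ends 22 m/s.
4–10 s: v starts 22 m/s; Δx = 22·6 + ½·-3·6² = 78 m; v ends 4 m/s.
10–16 s: v starts 4 m/s; Δx = 4·6 + ½·1·6² = 42 m; v ends 10 m/s.
x(16) = 6 + Σ Δx = 148.5 m.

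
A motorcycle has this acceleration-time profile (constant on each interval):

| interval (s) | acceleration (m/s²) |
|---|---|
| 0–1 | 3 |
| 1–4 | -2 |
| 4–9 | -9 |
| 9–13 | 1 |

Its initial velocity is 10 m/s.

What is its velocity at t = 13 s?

-34 m/s

Δv equals the area under the a-t graph; then v = v₀ + Δv.
0–1 s: 3 × 1 = 3 m/s
1–4 s: -2 × 3 = -6 m/s
4–9 s: -9 × 5 = -45 m/s
9–13 s: 1 × 4 = 4 m/s
Δv = -44 m/s, so v(13) = 10 + (-44) = -34 m/s.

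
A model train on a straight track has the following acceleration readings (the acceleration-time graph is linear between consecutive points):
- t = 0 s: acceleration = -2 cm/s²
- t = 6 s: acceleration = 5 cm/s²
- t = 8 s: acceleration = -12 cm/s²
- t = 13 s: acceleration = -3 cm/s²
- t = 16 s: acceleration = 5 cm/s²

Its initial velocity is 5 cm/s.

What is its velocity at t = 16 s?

-27.5 cm/s

Δv equals the area under the a-t graph; then v = v₀ + Δv.
0–6 s: ½(-2 + 5)(6) = 9 cm/s
6–8 s: ½(5 + -12)(2) = -7 cm/s
8–13 s: ½(-12 + -3)(5) = -37.5 cm/s
13–16 s: ½(-3 + 5)(3) = 3 cm/s
Δv = -32.5 cm/s, so v(16) = 5 + (-32.5) = -27.5 cm/s.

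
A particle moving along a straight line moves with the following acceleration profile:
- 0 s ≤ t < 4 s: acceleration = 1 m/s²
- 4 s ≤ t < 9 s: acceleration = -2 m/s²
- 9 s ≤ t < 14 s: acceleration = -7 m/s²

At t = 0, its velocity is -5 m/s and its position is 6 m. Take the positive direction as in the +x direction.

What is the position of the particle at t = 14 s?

-178.5 m

On each constant-a segment, Δv = aΔt and Δx = v₀Δt + ½aΔt²; chain segment to segment.
0–4 s: v starts -5 m/s; Δx = -5·4 + ½·1·4² = -12 m; v ends -1 m/s.
4–9 s: v starts -1 m/s; Δx = -1·5 + ½·-2·5² = -30 m; v ends -11 m/s.
9–14 s: v starts -11 m/s; Δx = -11·5 + ½·-7·5² = -142.5 m; v ends -46 m/s.
x(14) = 6 + Σ Δx = -178.5 m.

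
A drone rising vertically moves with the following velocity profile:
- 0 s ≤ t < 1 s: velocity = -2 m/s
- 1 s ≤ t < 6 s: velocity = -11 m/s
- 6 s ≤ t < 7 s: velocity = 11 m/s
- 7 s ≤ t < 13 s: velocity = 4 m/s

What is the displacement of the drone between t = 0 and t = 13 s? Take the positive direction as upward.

Displacement is the signed area under the v-t curve.
0–1 s: -2 × 1 = -2 m
1–6 s: -11 × 5 = -55 m
6–7 s: 11 × 1 = 11 m
7–13 s: 4 × 6 = 24 m
Net displacement = -22 m

-22 m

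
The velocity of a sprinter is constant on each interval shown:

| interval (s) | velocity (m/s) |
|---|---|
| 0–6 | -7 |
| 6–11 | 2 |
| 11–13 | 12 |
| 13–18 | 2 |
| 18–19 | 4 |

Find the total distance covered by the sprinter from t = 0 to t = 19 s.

90 m

Total distance travelled is ∫|v| dt — sum the magnitudes of each area piece.
0–6 s: |-7| × 6 = 42 m
6–11 s: |2| × 5 = 10 m
11–13 s: |12| × 2 = 24 m
13–18 s: |2| × 5 = 10 m
18–19 s: |4| × 1 = 4 m
Total distance = 90 m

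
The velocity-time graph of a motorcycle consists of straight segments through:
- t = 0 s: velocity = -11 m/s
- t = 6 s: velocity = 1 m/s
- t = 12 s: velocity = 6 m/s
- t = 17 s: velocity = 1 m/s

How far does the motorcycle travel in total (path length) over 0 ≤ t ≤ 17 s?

69 m

Distance (not displacement) is the total path length: add the absolute areas under v-t.
0–6 s: v = 0 at t = 5.5 s; triangle areas 30.25 + 0.25 = 30.5 m
6–12 s: |½(1 + 6)(6)| = 21 m
12–17 s: |½(6 + 1)(5)| = 17.5 m
Total distance = 69 m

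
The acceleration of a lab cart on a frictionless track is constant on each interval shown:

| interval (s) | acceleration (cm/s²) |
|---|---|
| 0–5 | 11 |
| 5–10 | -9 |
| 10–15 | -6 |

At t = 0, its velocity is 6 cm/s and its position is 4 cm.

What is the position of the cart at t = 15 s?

369 cm

On each constant-a segment, Δv = aΔt and Δx = v₀Δt + ½aΔt²; chain segment to segment.
0–5 s: v starts 6 cm/s; Δx = 6·5 + ½·11·5² = 167.5 cm; v ends 61 cm/s.
5–10 s: v starts 61 cm/s; Δx = 61·5 + ½·-9·5² = 192.5 cm; v ends 16 cm/s.
10–15 s: v starts 16 cm/s; Δx = 16·5 + ½·-6·5² = 5 cm; v ends -14 cm/s.
x(15) = 4 + Σ Δx = 369 cm.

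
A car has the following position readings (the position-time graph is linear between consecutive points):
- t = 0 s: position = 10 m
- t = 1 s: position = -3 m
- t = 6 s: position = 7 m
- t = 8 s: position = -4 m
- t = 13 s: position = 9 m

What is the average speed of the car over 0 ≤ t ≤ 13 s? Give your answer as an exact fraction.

47/13 m/s

Average speed = (total path length)/(elapsed time); on a piecewise-linear x-t graph the path length is Σ|Δx|.
0–1 s: |Δx| = |-3 − 10| = 13 m
1–6 s: |Δx| = |7 − -3| = 10 m
6–8 s: |Δx| = |-4 − 7| = 11 m
8–13 s: |Δx| = |9 − -4| = 13 m
Total path = 47 m; average speed = 47/13 = 47/13 m/s.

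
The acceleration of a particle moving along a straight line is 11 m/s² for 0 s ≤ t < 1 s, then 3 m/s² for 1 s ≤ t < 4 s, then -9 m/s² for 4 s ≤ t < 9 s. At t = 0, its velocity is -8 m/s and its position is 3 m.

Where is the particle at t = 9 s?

-29.5 m

On each constant-a segment, Δv = aΔt and Δx = v₀Δt + ½aΔt²; chain segment to segment.
0–1 s: v starts -8 m/s; Δx = -8·1 + ½·11·1² = -2.5 m; v ends 3 m/s.
1–4 s: v starts 3 m/s; Δx = 3·3 + ½·3·3² = 22.5 m; v ends 12 m/s.
4–9 s: v starts 12 m/s; Δx = 12·5 + ½·-9·5² = -52.5 m; v ends -33 m/s.
x(9) = 3 + Σ Δx = -29.5 m.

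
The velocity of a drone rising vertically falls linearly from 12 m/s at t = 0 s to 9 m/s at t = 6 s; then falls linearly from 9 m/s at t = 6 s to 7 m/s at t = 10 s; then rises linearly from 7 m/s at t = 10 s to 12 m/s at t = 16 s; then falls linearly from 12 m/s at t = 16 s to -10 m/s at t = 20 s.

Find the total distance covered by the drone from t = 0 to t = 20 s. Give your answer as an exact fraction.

Distance (not displacement) is the total path length: add the absolute areas under v-t.
0–6 s: |½(12 + 9)(6)| = 63 m
6–10 s: |½(9 + 7)(4)| = 32 m
10–16 s: |½(7 + 12)(6)| = 57 m
16–20 s: v = 0 at t = 200/11 s; triangle areas 144/11 + 100/11 = 244/11 m
Total distance = 1916/11 m

1916/11 m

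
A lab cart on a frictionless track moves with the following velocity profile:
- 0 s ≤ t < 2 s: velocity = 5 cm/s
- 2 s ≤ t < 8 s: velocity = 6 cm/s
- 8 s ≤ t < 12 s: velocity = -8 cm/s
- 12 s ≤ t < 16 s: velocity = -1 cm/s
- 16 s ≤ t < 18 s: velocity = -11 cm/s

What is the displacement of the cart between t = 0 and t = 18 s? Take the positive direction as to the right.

Displacement is the signed area under the v-t curve.
0–2 s: 5 × 2 = 10 cm
2–8 s: 6 × 6 = 36 cm
8–12 s: -8 × 4 = -32 cm
12–16 s: -1 × 4 = -4 cm
16–18 s: -11 × 2 = -22 cm
Net displacement = -12 cm

-12 cm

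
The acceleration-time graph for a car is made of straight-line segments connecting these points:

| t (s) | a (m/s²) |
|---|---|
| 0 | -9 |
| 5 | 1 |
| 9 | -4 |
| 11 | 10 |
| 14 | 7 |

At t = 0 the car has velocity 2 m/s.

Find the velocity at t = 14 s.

7.5 m/s

Δv equals the area under the a-t graph; then v = v₀ + Δv.
0–5 s: ½(-9 + 1)(5) = -20 m/s
5–9 s: ½(1 + -4)(4) = -6 m/s
9–11 s: ½(-4 + 10)(2) = 6 m/s
11–14 s: ½(10 + 7)(3) = 25.5 m/s
Δv = 5.5 m/s, so v(14) = 2 + (5.5) = 7.5 m/s.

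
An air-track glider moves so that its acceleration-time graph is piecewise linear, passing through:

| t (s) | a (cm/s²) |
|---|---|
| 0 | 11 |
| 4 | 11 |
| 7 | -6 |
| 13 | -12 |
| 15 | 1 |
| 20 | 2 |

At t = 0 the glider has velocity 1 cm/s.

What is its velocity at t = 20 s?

Δv equals the area under the a-t graph; then v = v₀ + Δv.
0–4 s: 11 × 4 = 44 cm/s
4–7 s: ½(11 + -6)(3) = 7.5 cm/s
7–13 s: ½(-6 + -12)(6) = -54 cm/s
13–15 s: ½(-12 + 1)(2) = -11 cm/s
15–20 s: ½(1 + 2)(5) = 7.5 cm/s
Δv = -6 cm/s, so v(20) = 1 + (-6) = -5 cm/s.

-5 cm/s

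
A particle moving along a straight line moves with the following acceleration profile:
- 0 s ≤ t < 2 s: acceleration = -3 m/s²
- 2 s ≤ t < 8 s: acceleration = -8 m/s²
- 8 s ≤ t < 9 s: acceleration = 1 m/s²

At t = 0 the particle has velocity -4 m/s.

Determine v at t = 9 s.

-57 m/s

Δv equals the area under the a-t graph; then v = v₀ + Δv.
0–2 s: -3 × 2 = -6 m/s
2–8 s: -8 × 6 = -48 m/s
8–9 s: 1 × 1 = 1 m/s
Δv = -53 m/s, so v(9) = -4 + (-53) = -57 m/s.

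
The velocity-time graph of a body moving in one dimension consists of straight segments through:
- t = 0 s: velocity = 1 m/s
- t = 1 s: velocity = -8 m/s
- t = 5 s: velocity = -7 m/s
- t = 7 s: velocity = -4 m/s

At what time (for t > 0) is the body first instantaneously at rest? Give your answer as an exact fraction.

t = 1/9 s

v changes sign on 0–1 s (from 1 to -8); the graph is linear there, so v = 0 at t = 0 + (-1)·(1 − 0)/(-8 − 1) = 1/9 s.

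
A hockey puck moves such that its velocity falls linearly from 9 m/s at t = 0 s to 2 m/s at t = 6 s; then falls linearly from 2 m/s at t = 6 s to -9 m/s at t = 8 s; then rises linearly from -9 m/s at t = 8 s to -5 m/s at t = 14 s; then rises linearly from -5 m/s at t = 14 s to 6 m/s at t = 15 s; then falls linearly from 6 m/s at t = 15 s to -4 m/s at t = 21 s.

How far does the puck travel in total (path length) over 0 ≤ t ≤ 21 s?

Total distance travelled is ∫|v| dt — sum the magnitudes of each area piece.
0–6 s: |½(9 + 2)(6)| = 33 m
6–8 s: v = 0 at t = 70/11 s; triangle areas 4/11 + 81/11 = 85/11 m
8–14 s: |½(-9 + -5)(6)| = 42 m
14–15 s: v = 0 at t = 159/11 s; triangle areas 25/22 + 18/11 = 61/22 m
15–21 s: v = 0 at t = 18.6 s; triangle areas 10.8 + 4.8 = 15.6 m
Total distance = 101.1 m

101.1 m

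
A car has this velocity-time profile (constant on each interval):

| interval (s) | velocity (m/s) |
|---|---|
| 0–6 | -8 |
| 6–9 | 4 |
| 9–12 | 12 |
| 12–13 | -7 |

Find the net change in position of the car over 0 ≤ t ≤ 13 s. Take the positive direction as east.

-7 m

Net displacement equals the area under the velocity-time graph (areas below the axis count negative).
0–6 s: -8 × 6 = -48 m
6–9 s: 4 × 3 = 12 m
9–12 s: 12 × 3 = 36 m
12–13 s: -7 × 1 = -7 m
Net displacement = -7 m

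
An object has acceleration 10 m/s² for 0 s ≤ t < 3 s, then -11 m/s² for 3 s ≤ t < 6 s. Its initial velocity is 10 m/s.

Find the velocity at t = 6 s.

7 m/s

Δv equals the area under the a-t graph; then v = v₀ + Δv.
0–3 s: 10 × 3 = 30 m/s
3–6 s: -11 × 3 = -33 m/s
Δv = -3 m/s, so v(6) = 10 + (-3) = 7 m/s.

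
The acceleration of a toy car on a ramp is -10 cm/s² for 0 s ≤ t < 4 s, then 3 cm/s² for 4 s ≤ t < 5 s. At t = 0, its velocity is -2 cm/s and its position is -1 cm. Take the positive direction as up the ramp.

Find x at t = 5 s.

On each constant-a segment, Δv = aΔt and Δx = v₀Δt + ½aΔt²; chain segment to segment.
0–4 s: v starts -2 cm/s; Δx = -2·4 + ½·-10·4² = -88 cm; v ends -42 cm/s.
4–5 s: v starts -42 cm/s; Δx = -42·1 + ½·3·1² = -40.5 cm; v ends -39 cm/s.
x(5) = -1 + Σ Δx = -129.5 cm.

-129.5 cm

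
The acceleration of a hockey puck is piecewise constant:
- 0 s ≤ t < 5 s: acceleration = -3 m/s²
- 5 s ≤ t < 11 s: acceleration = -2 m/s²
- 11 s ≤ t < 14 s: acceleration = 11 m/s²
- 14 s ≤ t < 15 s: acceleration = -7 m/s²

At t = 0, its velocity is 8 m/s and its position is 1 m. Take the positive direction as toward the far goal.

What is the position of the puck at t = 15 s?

-71.5 m

On each constant-a segment, Δv = aΔt and Δx = v₀Δt + ½aΔt²; chain segment to segment.
0–5 s: v starts 8 m/s; Δx = 8·5 + ½·-3·5² = 2.5 m; v ends -7 m/s.
5–11 s: v starts -7 m/s; Δx = -7·6 + ½·-2·6² = -78 m; v ends -19 m/s.
11–14 s: v starts -19 m/s; Δx = -19·3 + ½·11·3² = -7.5 m; v ends 14 m/s.
14–15 s: v starts 14 m/s; Δx = 14·1 + ½·-7·1² = 10.5 m; v ends 7 m/s.
x(15) = 1 + Σ Δx = -71.5 m.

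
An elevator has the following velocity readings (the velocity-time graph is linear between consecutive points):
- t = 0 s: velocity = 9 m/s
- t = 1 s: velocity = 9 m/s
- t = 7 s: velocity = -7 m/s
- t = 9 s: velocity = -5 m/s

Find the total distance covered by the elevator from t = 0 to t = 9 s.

45.375 m

Total distance travelled is ∫|v| dt — sum the magnitudes of each area piece.
0–1 s: |9| × 1 = 9 m
1–7 s: v = 0 at t = 4.375 s; triangle areas 15.1875 + 9.1875 = 24.375 m
7–9 s: |½(-7 + -5)(2)| = 12 m
Total distance = 45.375 m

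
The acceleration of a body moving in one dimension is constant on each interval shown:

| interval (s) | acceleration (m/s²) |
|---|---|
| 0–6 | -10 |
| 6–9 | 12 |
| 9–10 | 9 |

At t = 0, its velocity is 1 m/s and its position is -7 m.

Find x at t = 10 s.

-322.5 m

On each constant-a segment, Δv = aΔt and Δx = v₀Δt + ½aΔt²; chain segment to segment.
0–6 s: v starts 1 m/s; Δx = 1·6 + ½·-10·6² = -174 m; v ends -59 m/s.
6–9 s: v starts -59 m/s; Δx = -59·3 + ½·12·3² = -123 m; v ends -23 m/s.
9–10 s: v starts -23 m/s; Δx = -23·1 + ½·9·1² = -18.5 m; v ends -14 m/s.
x(10) = -7 + Σ Δx = -322.5 m.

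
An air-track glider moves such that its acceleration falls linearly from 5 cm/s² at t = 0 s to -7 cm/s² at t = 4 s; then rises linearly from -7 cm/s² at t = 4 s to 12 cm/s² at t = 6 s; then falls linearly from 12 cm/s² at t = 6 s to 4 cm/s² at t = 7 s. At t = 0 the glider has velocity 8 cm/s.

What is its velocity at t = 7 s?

Δv equals the area under the a-t graph; then v = v₀ + Δv.
0–4 s: ½(5 + -7)(4) = -4 cm/s
4–6 s: ½(-7 + 12)(2) = 5 cm/s
6–7 s: ½(12 + 4)(1) = 8 cm/s
Δv = 9 cm/s, so v(7) = 8 + (9) = 17 cm/s.

17 cm/s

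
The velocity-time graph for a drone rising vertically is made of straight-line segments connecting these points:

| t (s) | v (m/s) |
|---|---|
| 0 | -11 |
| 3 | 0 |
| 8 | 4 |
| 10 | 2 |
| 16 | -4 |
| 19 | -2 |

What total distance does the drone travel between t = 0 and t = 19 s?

51.5 m

Distance (not displacement) is the total path length: add the absolute areas under v-t.
0–3 s: |½(-11 + 0)(3)| = 16.5 m
3–8 s: |½(0 + 4)(5)| = 10 m
8–10 s: |½(4 + 2)(2)| = 6 m
10–16 s: v = 0 at t = 12 s; triangle areas 2 + 8 = 10 m
16–19 s: |½(-4 + -2)(3)| = 9 m
Total distance = 51.5 m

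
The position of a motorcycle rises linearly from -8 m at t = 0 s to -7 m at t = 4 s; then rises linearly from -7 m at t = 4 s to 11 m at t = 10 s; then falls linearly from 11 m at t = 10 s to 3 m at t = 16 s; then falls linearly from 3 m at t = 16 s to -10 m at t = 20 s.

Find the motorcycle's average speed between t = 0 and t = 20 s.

Average speed = (total path length)/(elapsed time); on a piecewise-linear x-t graph the path length is Σ|Δx|.
0–4 s: |Δx| = |-7 − -8| = 1 m
4–10 s: |Δx| = |11 − -7| = 18 m
10–16 s: |Δx| = |3 − 11| = 8 m
16–20 s: |Δx| = |-10 − 3| = 13 m
Total path = 40 m; average speed = 40/20 = 2 m/s.

2 m/s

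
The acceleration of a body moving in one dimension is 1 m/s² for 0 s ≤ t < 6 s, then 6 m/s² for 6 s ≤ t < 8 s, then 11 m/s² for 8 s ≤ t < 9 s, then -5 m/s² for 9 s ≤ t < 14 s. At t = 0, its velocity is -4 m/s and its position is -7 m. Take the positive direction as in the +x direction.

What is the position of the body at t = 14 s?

85 m

On each constant-a segment, Δv = aΔt and Δx = v₀Δt + ½aΔt²; chain segment to segment.
0–6 s: v starts -4 m/s; Δx = -4·6 + ½·1·6² = -6 m; v ends 2 m/s.
6–8 s: v starts 2 m/s; Δx = 2·2 + ½·6·2² = 16 m; v ends 14 m/s.
8–9 s: v starts 14 m/s; Δx = 14·1 + ½·11·1² = 19.5 m; v ends 25 m/s.
9–14 s: v starts 25 m/s; Δx = 25·5 + ½·-5·5² = 62.5 m; v ends 0 m/s.
x(14) = -7 + Σ Δx = 85 m.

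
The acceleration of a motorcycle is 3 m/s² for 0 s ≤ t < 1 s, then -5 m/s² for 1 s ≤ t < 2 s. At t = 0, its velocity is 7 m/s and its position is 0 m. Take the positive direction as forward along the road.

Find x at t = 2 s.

On each constant-a segment, Δv = aΔt and Δx = v₀Δt + ½aΔt²; chain segment to segment.
0–1 s: v starts 7 m/s; Δx = 7·1 + ½·3·1² = 8.5 m; v ends 10 m/s.
1–2 s: v starts 10 m/s; Δx = 10·1 + ½·-5·1² = 7.5 m; v ends 5 m/s.
x(2) = 0 + Σ Δx = 16 m.

16 m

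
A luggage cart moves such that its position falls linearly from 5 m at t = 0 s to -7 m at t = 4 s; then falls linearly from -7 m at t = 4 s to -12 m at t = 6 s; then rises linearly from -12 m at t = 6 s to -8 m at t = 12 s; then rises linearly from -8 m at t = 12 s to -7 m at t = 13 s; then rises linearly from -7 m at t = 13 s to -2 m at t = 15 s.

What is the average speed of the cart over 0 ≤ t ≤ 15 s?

1.8 m/s

Average speed = (total path length)/(elapsed time); on a piecewise-linear x-t graph the path length is Σ|Δx|.
0–4 s: |Δx| = |-7 − 5| = 12 m
4–6 s: |Δx| = |-12 − -7| = 5 m
6–12 s: |Δx| = |-8 − -12| = 4 m
12–13 s: |Δx| = |-7 − -8| = 1 m
13–15 s: |Δx| = |-2 − -7| = 5 m
Total path = 27 m; average speed = 27/15 = 1.8 m/s.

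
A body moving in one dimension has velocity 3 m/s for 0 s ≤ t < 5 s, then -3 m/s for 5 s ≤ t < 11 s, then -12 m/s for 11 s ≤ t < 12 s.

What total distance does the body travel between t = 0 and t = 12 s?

45 m

Distance (not displacement) is the total path length: add the absolute areas under v-t.
0–5 s: |3| × 5 = 15 m
5–11 s: |-3| × 6 = 18 m
11–12 s: |-12| × 1 = 12 m
Total distance = 45 m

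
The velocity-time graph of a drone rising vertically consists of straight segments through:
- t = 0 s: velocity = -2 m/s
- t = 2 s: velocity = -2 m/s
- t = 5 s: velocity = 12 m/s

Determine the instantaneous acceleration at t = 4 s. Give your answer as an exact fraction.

14/3 m/s²

Acceleration is the slope of the v-t graph on 2–5 s: (12 − -2)/(5 − 2) = 14/3 m/s².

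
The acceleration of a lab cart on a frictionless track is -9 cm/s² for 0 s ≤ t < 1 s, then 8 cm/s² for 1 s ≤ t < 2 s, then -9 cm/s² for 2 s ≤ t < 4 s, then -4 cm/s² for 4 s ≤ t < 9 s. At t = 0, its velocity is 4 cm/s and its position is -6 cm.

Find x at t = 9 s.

-144.5 cm

On each constant-a segment, Δv = aΔt and Δx = v₀Δt + ½aΔt²; chain segment to segment.
0–1 s: v starts 4 cm/s; Δx = 4·1 + ½·-9·1² = -0.5 cm; v ends -5 cm/s.
1–2 s: v starts -5 cm/s; Δx = -5·1 + ½·8·1² = -1 cm; v ends 3 cm/s.
2–4 s: v starts 3 cm/s; Δx = 3·2 + ½·-9·2² = -12 cm; v ends -15 cm/s.
4–9 s: v starts -15 cm/s; Δx = -15·5 + ½·-4·5² = -125 cm; v ends -35 cm/s.
x(9) = -6 + Σ Δx = -144.5 cm.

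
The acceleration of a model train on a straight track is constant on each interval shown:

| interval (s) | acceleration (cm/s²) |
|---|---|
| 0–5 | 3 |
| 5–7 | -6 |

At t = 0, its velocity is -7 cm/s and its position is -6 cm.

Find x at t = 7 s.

0.5 cm

On each constant-a segment, Δv = aΔt and Δx = v₀Δt + ½aΔt²; chain segment to segment.
0–5 s: v starts -7 cm/s; Δx = -7·5 + ½·3·5² = 2.5 cm; v ends 8 cm/s.
5–7 s: v starts 8 cm/s; Δx = 8·2 + ½·-6·2² = 4 cm; v ends -4 cm/s.
x(7) = -6 + Σ Δx = 0.5 cm.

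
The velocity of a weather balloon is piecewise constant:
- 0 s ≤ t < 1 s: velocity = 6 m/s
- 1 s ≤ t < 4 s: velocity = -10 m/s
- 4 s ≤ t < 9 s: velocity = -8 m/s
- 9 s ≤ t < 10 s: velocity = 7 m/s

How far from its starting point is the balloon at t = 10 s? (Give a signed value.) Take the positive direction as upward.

Displacement is the signed area under the v-t curve.
0–1 s: 6 × 1 = 6 m
1–4 s: -10 × 3 = -30 m
4–9 s: -8 × 5 = -40 m
9–10 s: 7 × 1 = 7 m
Net displacement = -57 m

-57 m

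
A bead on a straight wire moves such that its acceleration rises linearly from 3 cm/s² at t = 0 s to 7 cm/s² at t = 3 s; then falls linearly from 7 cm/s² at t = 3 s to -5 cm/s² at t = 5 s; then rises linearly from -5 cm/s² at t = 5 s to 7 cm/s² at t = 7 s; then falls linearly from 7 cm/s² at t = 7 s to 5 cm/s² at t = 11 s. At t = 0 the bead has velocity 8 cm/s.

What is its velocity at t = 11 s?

Δv equals the area under the a-t graph; then v = v₀ + Δv.
0–3 s: ½(3 + 7)(3) = 15 cm/s
3–5 s: ½(7 + -5)(2) = 2 cm/s
5–7 s: ½(-5 + 7)(2) = 2 cm/s
7–11 s: ½(7 + 5)(4) = 24 cm/s
Δv = 43 cm/s, so v(11) = 8 + (43) = 51 cm/s.

51 cm/s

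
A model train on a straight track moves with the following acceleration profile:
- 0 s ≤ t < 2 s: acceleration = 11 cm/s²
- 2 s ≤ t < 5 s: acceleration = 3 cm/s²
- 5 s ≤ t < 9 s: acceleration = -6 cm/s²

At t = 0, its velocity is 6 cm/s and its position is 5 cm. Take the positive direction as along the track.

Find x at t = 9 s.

On each constant-a segment, Δv = aΔt and Δx = v₀Δt + ½aΔt²; chain segment to segment.
0–2 s: v starts 6 cm/s; Δx = 6·2 + ½·11·2² = 34 cm; v ends 28 cm/s.
2–5 s: v starts 28 cm/s; Δx = 28·3 + ½·3·3² = 97.5 cm; v ends 37 cm/s.
5–9 s: v starts 37 cm/s; Δx = 37·4 + ½·-6·4² = 100 cm; v ends 13 cm/s.
x(9) = 5 + Σ Δx = 236.5 cm.

236.5 cm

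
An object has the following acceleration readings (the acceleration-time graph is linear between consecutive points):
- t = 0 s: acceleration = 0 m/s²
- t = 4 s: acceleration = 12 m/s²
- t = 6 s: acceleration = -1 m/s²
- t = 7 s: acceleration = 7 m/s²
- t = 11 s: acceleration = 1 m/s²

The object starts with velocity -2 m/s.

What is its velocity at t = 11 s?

52 m/s

Δv equals the area under the a-t graph; then v = v₀ + Δv.
0–4 s: ½(0 + 12)(4) = 24 m/s
4–6 s: ½(12 + -1)(2) = 11 m/s
6–7 s: ½(-1 + 7)(1) = 3 m/s
7–11 s: ½(7 + 1)(4) = 16 m/s
Δv = 54 m/s, so v(11) = -2 + (54) = 52 m/s.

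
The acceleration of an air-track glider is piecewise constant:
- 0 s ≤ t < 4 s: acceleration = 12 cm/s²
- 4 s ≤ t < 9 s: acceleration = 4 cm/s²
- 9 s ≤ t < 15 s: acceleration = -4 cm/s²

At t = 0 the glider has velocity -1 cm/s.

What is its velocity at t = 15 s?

Δv equals the area under the a-t graph; then v = v₀ + Δv.
0–4 s: 12 × 4 = 48 cm/s
4–9 s: 4 × 5 = 20 cm/s
9–15 s: -4 × 6 = -24 cm/s
Δv = 44 cm/s, so v(15) = -1 + (44) = 43 cm/s.

43 cm/s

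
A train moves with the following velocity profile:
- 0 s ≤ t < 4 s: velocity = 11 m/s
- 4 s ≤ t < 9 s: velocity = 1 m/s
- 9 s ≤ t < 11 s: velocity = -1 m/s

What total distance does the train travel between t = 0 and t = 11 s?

Total distance travelled is ∫|v| dt — sum the magnitudes of each area piece.
0–4 s: |11| × 4 = 44 m
4–9 s: |1| × 5 = 5 m
9–11 s: |-1| × 2 = 2 m
Total distance = 51 m

51 m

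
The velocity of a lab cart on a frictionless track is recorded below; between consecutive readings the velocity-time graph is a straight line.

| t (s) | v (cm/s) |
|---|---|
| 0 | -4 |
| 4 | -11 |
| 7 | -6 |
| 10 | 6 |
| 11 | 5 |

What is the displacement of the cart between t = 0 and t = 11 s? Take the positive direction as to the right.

Displacement is the signed area under the v-t curve.
0–4 s: ½(-4 + -11)(4) = -30 cm
4–7 s: ½(-11 + -6)(3) = -25.5 cm
7–10 s: ½(-6 + 6)(3) = 0 cm
10–11 s: ½(6 + 5)(1) = 5.5 cm
Net displacement = -50 cm

-50 cm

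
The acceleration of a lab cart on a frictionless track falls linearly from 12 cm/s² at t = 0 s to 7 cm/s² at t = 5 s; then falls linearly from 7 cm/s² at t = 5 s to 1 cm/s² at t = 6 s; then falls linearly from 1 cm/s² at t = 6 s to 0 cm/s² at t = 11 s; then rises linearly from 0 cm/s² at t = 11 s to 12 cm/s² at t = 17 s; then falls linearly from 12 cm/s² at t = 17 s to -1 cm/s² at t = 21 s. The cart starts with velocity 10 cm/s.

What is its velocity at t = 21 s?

122 cm/s

Δv equals the area under the a-t graph; then v = v₀ + Δv.
0–5 s: ½(12 + 7)(5) = 47.5 cm/s
5–6 s: ½(7 + 1)(1) = 4 cm/s
6–11 s: ½(1 + 0)(5) = 2.5 cm/s
11–17 s: ½(0 + 12)(6) = 36 cm/s
17–21 s: ½(12 + -1)(4) = 22 cm/s
Δv = 112 cm/s, so v(21) = 10 + (112) = 122 cm/s.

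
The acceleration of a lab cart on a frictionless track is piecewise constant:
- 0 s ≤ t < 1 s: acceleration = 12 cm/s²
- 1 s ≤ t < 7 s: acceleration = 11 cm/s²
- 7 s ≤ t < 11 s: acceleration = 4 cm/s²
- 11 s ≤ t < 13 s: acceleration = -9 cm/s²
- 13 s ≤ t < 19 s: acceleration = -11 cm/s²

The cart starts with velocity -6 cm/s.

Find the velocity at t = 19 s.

4 cm/s

Δv equals the area under the a-t graph; then v = v₀ + Δv.
0–1 s: 12 × 1 = 12 cm/s
1–7 s: 11 × 6 = 66 cm/s
7–11 s: 4 × 4 = 16 cm/s
11–13 s: -9 × 2 = -18 cm/s
13–19 s: -11 × 6 = -66 cm/s
Δv = 10 cm/s, so v(19) = -6 + (10) = 4 cm/s.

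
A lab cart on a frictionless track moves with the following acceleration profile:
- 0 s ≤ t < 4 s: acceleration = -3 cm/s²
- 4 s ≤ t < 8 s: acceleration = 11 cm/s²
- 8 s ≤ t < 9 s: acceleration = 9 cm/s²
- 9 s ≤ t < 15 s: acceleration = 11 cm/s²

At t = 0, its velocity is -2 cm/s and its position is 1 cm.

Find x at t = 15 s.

On each constant-a segment, Δv = aΔt and Δx = v₀Δt + ½aΔt²; chain segment to segment.
0–4 s: v starts -2 cm/s; Δx = -2·4 + ½·-3·4² = -32 cm; v ends -14 cm/s.
4–8 s: v starts -14 cm/s; Δx = -14·4 + ½·11·4² = 32 cm; v ends 30 cm/s.
8–9 s: v starts 30 cm/s; Δx = 30·1 + ½·9·1² = 34.5 cm; v ends 39 cm/s.
9–15 s: v starts 39 cm/s; Δx = 39·6 + ½·11·6² = 432 cm; v ends 105 cm/s.
x(15) = 1 + Σ Δx = 467.5 cm.

467.5 cm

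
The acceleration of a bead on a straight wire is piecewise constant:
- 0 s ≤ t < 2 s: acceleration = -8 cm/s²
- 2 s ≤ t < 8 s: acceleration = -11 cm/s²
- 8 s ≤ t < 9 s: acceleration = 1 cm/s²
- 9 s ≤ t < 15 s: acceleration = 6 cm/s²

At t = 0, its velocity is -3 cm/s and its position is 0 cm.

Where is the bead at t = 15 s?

-814.5 cm

On each constant-a segment, Δv = aΔt and Δx = v₀Δt + ½aΔt²; chain segment to segment.
0–2 s: v starts -3 cm/s; Δx = -3·2 + ½·-8·2² = -22 cm; v ends -19 cm/s.
2–8 s: v starts -19 cm/s; Δx = -19·6 + ½·-11·6² = -312 cm; v ends -85 cm/s.
8–9 s: v starts -85 cm/s; Δx = -85·1 + ½·1·1² = -84.5 cm; v ends -84 cm/s.
9–15 s: v starts -84 cm/s; Δx = -84·6 + ½·6·6² = -396 cm; v ends -48 cm/s.
x(15) = 0 + Σ Δx = -814.5 cm.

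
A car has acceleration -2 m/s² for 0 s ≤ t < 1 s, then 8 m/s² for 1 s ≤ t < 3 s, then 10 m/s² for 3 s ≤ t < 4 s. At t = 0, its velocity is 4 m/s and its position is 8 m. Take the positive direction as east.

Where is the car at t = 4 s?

On each constant-a segment, Δv = aΔt and Δx = v₀Δt + ½aΔt²; chain segment to segment.
0–1 s: v starts 4 m/s; Δx = 4·1 + ½·-2·1² = 3 m; v ends 2 m/s.
1–3 s: v starts 2 m/s; Δx = 2·2 + ½·8·2² = 20 m; v ends 18 m/s.
3–4 s: v starts 18 m/s; Δx = 18·1 + ½·10·1² = 23 m; v ends 28 m/s.
x(4) = 8 + Σ Δx = 54 m.

54 m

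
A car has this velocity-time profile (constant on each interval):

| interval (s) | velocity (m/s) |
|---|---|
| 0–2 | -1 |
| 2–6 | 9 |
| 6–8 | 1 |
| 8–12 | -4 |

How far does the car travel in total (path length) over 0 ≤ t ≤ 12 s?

56 m

Total distance travelled is ∫|v| dt — sum the magnitudes of each area piece.
0–2 s: |-1| × 2 = 2 m
2–6 s: |9| × 4 = 36 m
6–8 s: |1| × 2 = 2 m
8–12 s: |-4| × 4 = 16 m
Total distance = 56 m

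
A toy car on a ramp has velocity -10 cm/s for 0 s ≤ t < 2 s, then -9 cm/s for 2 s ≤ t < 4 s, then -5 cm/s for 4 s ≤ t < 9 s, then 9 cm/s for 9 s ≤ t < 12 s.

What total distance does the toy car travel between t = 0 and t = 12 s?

Total distance travelled is ∫|v| dt — sum the magnitudes of each area piece.
0–2 s: |-10| × 2 = 20 cm
2–4 s: |-9| × 2 = 18 cm
4–9 s: |-5| × 5 = 25 cm
9–12 s: |9| × 3 = 27 cm
Total distance = 90 cm

90 cm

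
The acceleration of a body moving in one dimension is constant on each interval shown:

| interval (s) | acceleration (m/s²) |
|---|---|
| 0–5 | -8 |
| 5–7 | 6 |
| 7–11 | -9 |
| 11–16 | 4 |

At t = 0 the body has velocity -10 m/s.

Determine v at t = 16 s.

Δv equals the area under the a-t graph; then v = v₀ + Δv.
0–5 s: -8 × 5 = -40 m/s
5–7 s: 6 × 2 = 12 m/s
7–11 s: -9 × 4 = -36 m/s
11–16 s: 4 × 5 = 20 m/s
Δv = -44 m/s, so v(16) = -10 + (-44) = -54 m/s.

-54 m/s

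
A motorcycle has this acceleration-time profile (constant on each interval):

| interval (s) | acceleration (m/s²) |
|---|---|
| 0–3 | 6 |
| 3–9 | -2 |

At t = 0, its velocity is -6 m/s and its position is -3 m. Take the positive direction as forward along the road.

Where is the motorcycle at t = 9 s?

42 m

On each constant-a segment, Δv = aΔt and Δx = v₀Δt + ½aΔt²; chain segment to segment.
0–3 s: v starts -6 m/s; Δx = -6·3 + ½·6·3² = 9 m; v ends 12 m/s.
3–9 s: v starts 12 m/s; Δx = 12·6 + ½·-2·6² = 36 m; v ends 0 m/s.
x(9) = -3 + Σ Δx = 42 m.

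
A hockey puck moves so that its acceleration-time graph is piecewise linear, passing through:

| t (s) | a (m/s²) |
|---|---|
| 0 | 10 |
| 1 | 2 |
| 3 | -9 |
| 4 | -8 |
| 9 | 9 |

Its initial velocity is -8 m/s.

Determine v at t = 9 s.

Δv equals the area under the a-t graph; then v = v₀ + Δv.
0–1 s: ½(10 + 2)(1) = 6 m/s
1–3 s: ½(2 + -9)(2) = -7 m/s
3–4 s: ½(-9 + -8)(1) = -8.5 m/s
4–9 s: ½(-8 + 9)(5) = 2.5 m/s
Δv = -7 m/s, so v(9) = -8 + (-7) = -15 m/s.

-15 m/s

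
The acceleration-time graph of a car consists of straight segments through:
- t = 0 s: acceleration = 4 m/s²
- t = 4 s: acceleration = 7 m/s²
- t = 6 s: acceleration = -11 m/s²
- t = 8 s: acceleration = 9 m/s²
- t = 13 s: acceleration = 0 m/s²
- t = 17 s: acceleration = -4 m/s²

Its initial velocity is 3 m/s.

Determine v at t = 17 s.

Δv equals the area under the a-t graph; then v = v₀ + Δv.
0–4 s: ½(4 + 7)(4) = 22 m/s
4–6 s: ½(7 + -11)(2) = -4 m/s
6–8 s: ½(-11 + 9)(2) = -2 m/s
8–13 s: ½(9 + 0)(5) = 22.5 m/s
13–17 s: ½(0 + -4)(4) = -8 m/s
Δv = 30.5 m/s, so v(17) = 3 + (30.5) = 33.5 m/s.

33.5 m/s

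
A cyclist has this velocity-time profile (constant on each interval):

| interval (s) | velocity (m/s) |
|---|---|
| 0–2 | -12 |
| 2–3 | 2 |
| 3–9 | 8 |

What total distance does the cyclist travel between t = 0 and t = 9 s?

74 m

Total distance travelled is ∫|v| dt — sum the magnitudes of each area piece.
0–2 s: |-12| × 2 = 24 m
2–3 s: |2| × 1 = 2 m
3–9 s: |8| × 6 = 48 m
Total distance = 74 m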